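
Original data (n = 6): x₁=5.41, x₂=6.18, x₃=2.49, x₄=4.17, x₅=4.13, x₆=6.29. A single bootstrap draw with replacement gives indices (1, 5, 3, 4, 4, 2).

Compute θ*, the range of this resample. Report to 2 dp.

θ* = 3.69

Resample values: 5.41, 4.13, 2.49, 4.17, 4.17, 6.18.
Range = 6.18 − 2.49 = 3.69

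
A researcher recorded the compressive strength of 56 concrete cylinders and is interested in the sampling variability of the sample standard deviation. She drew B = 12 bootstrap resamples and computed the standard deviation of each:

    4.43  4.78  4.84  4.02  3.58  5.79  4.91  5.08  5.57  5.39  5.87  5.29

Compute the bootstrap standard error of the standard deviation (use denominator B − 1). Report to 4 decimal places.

SE* = 0.6951

Bootstrap SE is the standard deviation of the 12 replicate standard deviations.
Mean of replicates: (4.43 + 4.78 + 4.84 + 4.02 + 3.58 + 5.79 + 4.91 + 5.08 + 5.57 + 5.39 + 5.87 + 5.29) / 12 = 59.55000 / 12 = 4.96250
Sum of squared deviations: (−0.53250)² + (−0.18250)² + (−0.12250)² + (−0.94250)² + (−1.38250)² + (+0.82750)² + (−0.05250)² + (+0.11750)² + (+0.60750)² + (+0.42750)² + (+0.90750)² + (+0.32750)² = 5.31543
Variance = 5.31543 / 11 = 0.48322
SE* = √0.48322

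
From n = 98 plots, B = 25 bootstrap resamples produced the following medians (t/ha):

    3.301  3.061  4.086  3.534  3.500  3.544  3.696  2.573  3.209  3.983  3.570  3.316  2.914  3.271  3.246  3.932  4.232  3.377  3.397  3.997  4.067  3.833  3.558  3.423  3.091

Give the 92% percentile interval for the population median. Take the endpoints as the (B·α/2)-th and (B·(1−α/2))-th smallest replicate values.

(2.573, 4.086)

Sorted replicates: 2.573, 2.914, 3.061, 3.091, 3.209, 3.246, 3.271, 3.301, 3.316, 3.377, 3.397, 3.423, 3.500, 3.534, 3.544, 3.558, 3.570, 3.696, 3.833, 3.932, 3.983, 3.997, 4.067, 4.086, 4.232
α = 0.08; lower rank = 25 × 0.040 = 1; upper rank = 25 × 0.960 = 24.
The 1st smallest replicate is 2.573; the 24th is 4.086.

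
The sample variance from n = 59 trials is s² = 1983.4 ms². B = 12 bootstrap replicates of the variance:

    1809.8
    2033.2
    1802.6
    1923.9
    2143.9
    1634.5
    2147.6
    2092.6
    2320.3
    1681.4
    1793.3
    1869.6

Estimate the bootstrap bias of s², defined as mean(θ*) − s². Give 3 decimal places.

bias = −45.675

mean(θ*) = (1809.8 + 2033.2 + 1802.6 + 1923.9 + 2143.9 + 1634.5 + 2147.6 + 2092.6 + 2320.3 + 1681.4 + 1793.3 + 1869.6) / 12 = 1937.7250
bias = 1937.7250 − 1983.4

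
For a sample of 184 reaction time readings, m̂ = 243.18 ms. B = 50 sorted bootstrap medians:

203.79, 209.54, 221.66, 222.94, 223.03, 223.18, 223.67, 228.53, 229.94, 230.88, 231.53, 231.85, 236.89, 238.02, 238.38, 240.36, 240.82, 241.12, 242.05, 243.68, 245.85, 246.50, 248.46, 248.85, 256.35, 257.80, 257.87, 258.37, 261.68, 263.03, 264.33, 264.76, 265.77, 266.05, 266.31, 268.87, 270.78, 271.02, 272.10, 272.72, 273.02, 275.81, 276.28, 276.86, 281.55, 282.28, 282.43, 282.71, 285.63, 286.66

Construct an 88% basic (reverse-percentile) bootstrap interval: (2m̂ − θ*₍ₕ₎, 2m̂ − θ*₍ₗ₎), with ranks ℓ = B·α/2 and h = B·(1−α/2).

Percentile endpoints at ranks 3 and 47: θ*₍3₎ = 221.66, θ*₍47₎ = 282.43.
Basic interval reflects these around m̂:
  lower = 2 × 243.18 − 282.43 = 203.93
  upper = 2 × 243.18 − 221.66 = 264.70

(203.93, 264.70)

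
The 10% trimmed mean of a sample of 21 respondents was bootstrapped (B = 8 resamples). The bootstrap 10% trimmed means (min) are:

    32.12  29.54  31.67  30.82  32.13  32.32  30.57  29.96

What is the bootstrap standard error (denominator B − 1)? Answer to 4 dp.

Bootstrap SE is the standard deviation of the 8 replicate 10% trimmed means.
Mean of replicates: (32.12 + 29.54 + 31.67 + 30.82 + 32.13 + 32.32 + 30.57 + 29.96) / 8 = 249.13000 / 8 = 31.14125
Sum of squared deviations: (+0.97875)² + (−1.60125)² + (+0.52875)² + (−0.32125)² + (+0.98875)² + (+1.17875)² + (−0.57125)² + (−1.18125)² = 7.99349
Variance = 7.99349 / 7 = 1.14193
SE* = √1.14193

SE* = 1.0686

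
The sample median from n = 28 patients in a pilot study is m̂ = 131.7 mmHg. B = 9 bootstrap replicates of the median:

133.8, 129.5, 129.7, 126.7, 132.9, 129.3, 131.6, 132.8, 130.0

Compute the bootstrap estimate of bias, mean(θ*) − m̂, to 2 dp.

bias = −1.00

mean(θ*) = (133.8 + 129.5 + 129.7 + 126.7 + 132.9 + 129.3 + 131.6 + 132.8 + 130.0) / 9 = 130.700
bias = 130.700 − 131.7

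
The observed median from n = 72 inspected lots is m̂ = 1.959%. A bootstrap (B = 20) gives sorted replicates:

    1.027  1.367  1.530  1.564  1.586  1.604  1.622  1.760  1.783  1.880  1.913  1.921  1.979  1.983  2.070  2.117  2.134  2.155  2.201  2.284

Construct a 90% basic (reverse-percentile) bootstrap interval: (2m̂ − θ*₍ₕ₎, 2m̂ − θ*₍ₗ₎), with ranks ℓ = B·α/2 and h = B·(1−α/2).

Percentile endpoints at ranks 1 and 19: θ*₍1₎ = 1.027, θ*₍19₎ = 2.201.
Basic interval reflects these around m̂:
  lower = 2 × 1.959 − 2.201 = 1.717
  upper = 2 × 1.959 − 1.027 = 2.891

(1.717, 2.891)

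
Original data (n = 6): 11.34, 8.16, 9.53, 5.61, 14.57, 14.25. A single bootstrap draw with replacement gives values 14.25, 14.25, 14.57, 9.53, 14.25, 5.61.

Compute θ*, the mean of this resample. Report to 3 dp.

Mean = (14.25 + 14.25 + 14.57 + 9.53 + 14.25 + 5.61) / 6 = 72.460 / 6 = 12.077

θ* = 12.077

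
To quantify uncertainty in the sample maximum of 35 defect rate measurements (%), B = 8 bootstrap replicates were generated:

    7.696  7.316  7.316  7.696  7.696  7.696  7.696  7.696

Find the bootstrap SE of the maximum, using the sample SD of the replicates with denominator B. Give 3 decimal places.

SE* = 0.165

Bootstrap SE is the standard deviation of the 8 replicate maximums.
Mean of replicates: (7.696 + 7.316 + 7.316 + 7.696 + 7.696 + 7.696 + 7.696 + 7.696) / 8 = 60.8080 / 8 = 7.6010
Sum of squared deviations: (+0.0950)² + (−0.2850)² + (−0.2850)² + (+0.0950)² + (+0.0950)² + (+0.0950)² + (+0.0950)² + (+0.0950)² = 0.2166
Variance = 0.2166 / 8 = 0.0271
SE* = √0.0271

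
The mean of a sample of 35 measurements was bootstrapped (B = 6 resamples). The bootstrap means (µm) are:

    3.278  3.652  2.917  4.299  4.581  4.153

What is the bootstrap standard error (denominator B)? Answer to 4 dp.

SE* = 0.5855

Bootstrap SE is the standard deviation of the 6 replicate means.
Mean of replicates: (3.278 + 3.652 + 2.917 + 4.299 + 4.581 + 4.153) / 6 = 22.88000 / 6 = 3.81333
Sum of squared deviations: (−0.53533)² + (−0.16133)² + (−0.89633)² + (+0.48567)² + (+0.76767)² + (+0.33967)² = 2.05658
Variance = 2.05658 / 6 = 0.34276
SE* = √0.34276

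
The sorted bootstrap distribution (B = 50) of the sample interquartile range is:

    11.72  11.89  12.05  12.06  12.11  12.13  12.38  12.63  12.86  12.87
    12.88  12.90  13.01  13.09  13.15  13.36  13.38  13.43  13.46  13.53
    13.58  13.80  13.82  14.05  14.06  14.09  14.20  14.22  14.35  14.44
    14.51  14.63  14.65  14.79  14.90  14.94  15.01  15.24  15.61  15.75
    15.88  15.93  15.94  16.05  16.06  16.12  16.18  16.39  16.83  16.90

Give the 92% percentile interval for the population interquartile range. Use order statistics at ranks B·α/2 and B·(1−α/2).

(11.89, 16.39)

α = 0.08; lower rank = 50 × 0.040 = 2; upper rank = 50 × 0.960 = 48.
The 2nd smallest replicate is 11.89; the 48th is 16.39.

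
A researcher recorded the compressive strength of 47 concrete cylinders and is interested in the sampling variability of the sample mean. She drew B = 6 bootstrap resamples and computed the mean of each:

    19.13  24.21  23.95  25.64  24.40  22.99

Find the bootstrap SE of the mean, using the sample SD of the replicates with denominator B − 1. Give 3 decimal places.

SE* = 2.253

Bootstrap SE is the standard deviation of the 6 replicate means.
Mean of replicates: (19.13 + 24.21 + 23.95 + 25.64 + 24.40 + 22.99) / 6 = 140.3200 / 6 = 23.3867
Sum of squared deviations: (−4.2567)² + (+0.8233)² + (+0.5633)² + (+2.2533)² + (+1.0133)² + (−0.3967)² = 25.3761
Variance = 25.3761 / 5 = 5.0752
SE* = √5.0752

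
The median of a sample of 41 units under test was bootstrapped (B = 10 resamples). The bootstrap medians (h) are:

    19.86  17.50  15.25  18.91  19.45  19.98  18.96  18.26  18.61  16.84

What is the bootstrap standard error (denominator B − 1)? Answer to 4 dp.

Bootstrap SE is the standard deviation of the 10 replicate medians.
Mean of replicates: (19.86 + 17.50 + 15.25 + 18.91 + 19.45 + 19.98 + 18.96 + 18.26 + 18.61 + 16.84) / 10 = 183.62000 / 10 = 18.36200
Sum of squared deviations: (+1.49800)² + (−0.86200)² + (−3.11200)² + (+0.54800)² + (+1.08800)² + (+1.61800)² + (+0.59800)² + (−0.10200)² + (+0.24800)² + (−1.52200)² = 19.51956
Variance = 19.51956 / 9 = 2.16884
SE* = √2.16884

SE* = 1.4727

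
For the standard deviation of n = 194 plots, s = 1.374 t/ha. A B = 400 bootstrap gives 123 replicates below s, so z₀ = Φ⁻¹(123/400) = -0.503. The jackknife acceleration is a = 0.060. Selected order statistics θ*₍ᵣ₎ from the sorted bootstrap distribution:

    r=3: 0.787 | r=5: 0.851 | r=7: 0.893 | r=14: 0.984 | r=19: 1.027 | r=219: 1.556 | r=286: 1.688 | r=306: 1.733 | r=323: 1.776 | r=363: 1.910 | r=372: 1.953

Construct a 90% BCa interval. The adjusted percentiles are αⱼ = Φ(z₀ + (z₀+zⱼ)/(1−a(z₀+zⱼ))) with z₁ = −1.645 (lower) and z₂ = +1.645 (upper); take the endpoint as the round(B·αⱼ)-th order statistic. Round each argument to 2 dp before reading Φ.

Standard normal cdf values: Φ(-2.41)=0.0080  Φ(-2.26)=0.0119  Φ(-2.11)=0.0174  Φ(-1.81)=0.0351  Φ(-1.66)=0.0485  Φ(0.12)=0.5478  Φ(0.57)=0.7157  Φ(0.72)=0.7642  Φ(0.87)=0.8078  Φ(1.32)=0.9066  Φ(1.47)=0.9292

(0.787, 1.733)

Lower: z₀ + z₁ = -0.503 + (-1.645) = -2.148; 1 − a(z₀+z₁) = 1 − (0.060)(-2.148) = 1.1289; argument = -0.503 + (-2.148)/1.1289 = -2.4058 → -2.41.
α₁ = Φ(-2.41) = 0.0080; rank = round(400 × 0.0080) = 3; θ*₍3₎ = 0.787.
Upper: z₀ + z₂ = 1.142; 1 − a(z₀+z₂) = 0.9315; argument = 0.7230 → 0.72; α₂ = 0.7642; rank = 306; θ*₍306₎ = 1.733.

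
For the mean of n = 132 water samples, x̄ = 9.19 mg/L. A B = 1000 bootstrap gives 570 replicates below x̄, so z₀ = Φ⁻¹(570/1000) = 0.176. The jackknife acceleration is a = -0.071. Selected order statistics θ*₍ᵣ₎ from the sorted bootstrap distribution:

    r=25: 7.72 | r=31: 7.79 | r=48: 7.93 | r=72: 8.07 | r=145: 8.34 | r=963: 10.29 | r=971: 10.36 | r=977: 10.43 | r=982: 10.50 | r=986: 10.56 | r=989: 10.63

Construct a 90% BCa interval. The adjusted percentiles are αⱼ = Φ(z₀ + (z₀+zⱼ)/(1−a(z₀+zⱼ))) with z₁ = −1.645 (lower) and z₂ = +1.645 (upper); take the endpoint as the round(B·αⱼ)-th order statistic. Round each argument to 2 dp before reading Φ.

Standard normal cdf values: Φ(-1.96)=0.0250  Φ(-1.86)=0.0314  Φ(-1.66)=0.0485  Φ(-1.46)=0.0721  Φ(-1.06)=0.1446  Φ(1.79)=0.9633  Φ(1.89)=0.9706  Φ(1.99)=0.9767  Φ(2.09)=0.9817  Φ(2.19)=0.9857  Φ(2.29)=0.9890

Lower: z₀ + z₁ = 0.176 + (-1.645) = -1.469; 1 − a(z₀+z₁) = 1 − (-0.071)(-1.469) = 0.8957; argument = 0.176 + (-1.469)/0.8957 = -1.4641 → -1.46.
α₁ = Φ(-1.46) = 0.0721; rank = round(1000 × 0.0721) = 72; θ*₍72₎ = 8.07.
Upper: z₀ + z₂ = 1.821; 1 − a(z₀+z₂) = 1.1293; argument = 1.7885 → 1.79; α₂ = 0.9633; rank = 963; θ*₍963₎ = 10.29.

(8.07, 10.29)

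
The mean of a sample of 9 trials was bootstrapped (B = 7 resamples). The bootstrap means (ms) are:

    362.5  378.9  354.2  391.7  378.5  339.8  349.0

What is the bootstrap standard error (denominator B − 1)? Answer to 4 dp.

Bootstrap SE is the standard deviation of the 7 replicate means.
Mean of replicates: (362.5 + 378.9 + 354.2 + 391.7 + 378.5 + 339.8 + 349.0) / 7 = 2554.60000 / 7 = 364.94286
Sum of squared deviations: (−2.44286)² + (+13.95714)² + (−10.74286)² + (+26.75714)² + (+13.55714)² + (−25.14286)² + (−15.94286)² = 2102.25714
Variance = 2102.25714 / 6 = 350.37619
SE* = √350.37619

SE* = 18.7183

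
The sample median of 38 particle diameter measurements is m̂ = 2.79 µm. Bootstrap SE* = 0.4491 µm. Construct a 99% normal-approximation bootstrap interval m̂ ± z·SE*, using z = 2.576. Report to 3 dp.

Margin = 2.576 × 0.4491 = 1.1569
Interval: 2.79 ± 1.1569

(1.633, 3.947)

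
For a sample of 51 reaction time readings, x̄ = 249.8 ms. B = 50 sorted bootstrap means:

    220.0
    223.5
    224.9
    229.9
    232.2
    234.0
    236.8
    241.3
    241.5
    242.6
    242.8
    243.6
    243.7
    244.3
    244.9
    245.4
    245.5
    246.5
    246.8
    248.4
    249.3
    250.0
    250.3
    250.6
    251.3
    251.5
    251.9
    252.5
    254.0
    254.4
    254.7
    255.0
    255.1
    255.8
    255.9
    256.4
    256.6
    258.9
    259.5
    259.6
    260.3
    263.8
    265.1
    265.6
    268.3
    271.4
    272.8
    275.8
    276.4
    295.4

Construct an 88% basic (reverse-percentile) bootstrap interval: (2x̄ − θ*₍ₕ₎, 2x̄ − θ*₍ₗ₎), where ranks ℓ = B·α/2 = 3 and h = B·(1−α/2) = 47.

Percentile endpoints at ranks 3 and 47: θ*₍3₎ = 224.9, θ*₍47₎ = 272.8.
Basic interval reflects these around x̄:
  lower = 2 × 249.8 − 272.8 = 226.8
  upper = 2 × 249.8 − 224.9 = 274.7

(226.8, 274.7)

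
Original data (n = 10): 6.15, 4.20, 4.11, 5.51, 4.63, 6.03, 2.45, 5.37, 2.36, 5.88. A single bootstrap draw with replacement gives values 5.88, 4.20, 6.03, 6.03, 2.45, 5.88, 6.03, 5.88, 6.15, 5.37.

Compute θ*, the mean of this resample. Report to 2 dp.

θ* = 5.39

Mean = (5.88 + 4.20 + 6.03 + 6.03 + 2.45 + 5.88 + 6.03 + 5.88 + 6.15 + 5.37) / 10 = 53.900 / 10 = 5.39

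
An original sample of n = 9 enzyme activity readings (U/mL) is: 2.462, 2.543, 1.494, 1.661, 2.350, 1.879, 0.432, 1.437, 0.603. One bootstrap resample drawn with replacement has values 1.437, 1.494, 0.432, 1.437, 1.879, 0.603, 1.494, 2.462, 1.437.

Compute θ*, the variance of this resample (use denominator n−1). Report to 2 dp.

θ* = 0.37

Mean = 1.4083; sum of squared deviations = 2.9507
s² = 2.9507 / 8 = 0.3688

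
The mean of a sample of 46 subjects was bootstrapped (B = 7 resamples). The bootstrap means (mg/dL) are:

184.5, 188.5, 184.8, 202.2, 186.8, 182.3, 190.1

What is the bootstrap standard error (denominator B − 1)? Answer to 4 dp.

Bootstrap SE is the standard deviation of the 7 replicate means.
Mean of replicates: (184.5 + 188.5 + 184.8 + 202.2 + 186.8 + 182.3 + 190.1) / 7 = 1319.20000 / 7 = 188.45714
Sum of squared deviations: (−3.95714)² + (+0.04286)² + (−3.65714)² + (+13.74286)² + (−1.65714)² + (−6.15714)² + (+1.64286)² = 261.25714
Variance = 261.25714 / 6 = 43.54286
SE* = √43.54286

SE* = 6.5987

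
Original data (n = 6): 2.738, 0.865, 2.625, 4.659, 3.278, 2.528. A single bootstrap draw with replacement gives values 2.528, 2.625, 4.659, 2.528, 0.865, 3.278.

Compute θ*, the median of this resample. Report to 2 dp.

Sorted: 0.865, 2.528, 2.528, 2.625, 3.278, 4.659
Median = average of the two middle values = 2.58

θ* = 2.58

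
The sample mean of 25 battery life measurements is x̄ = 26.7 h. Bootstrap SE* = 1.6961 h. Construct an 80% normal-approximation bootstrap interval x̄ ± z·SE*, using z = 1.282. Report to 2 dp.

(24.53, 28.87)

Margin = 1.282 × 1.6961 = 2.174
Interval: 26.7 ± 2.174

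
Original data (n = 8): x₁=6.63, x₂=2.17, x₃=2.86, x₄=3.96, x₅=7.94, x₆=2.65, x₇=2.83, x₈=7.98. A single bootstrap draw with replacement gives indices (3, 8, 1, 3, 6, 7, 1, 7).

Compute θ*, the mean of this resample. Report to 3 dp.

Resample values: 2.86, 7.98, 6.63, 2.86, 2.65, 2.83, 6.63, 2.83.
Mean = (2.86 + 7.98 + 6.63 + 2.86 + 2.65 + 2.83 + 6.63 + 2.83) / 8 = 35.270 / 8 = 4.409

θ* = 4.409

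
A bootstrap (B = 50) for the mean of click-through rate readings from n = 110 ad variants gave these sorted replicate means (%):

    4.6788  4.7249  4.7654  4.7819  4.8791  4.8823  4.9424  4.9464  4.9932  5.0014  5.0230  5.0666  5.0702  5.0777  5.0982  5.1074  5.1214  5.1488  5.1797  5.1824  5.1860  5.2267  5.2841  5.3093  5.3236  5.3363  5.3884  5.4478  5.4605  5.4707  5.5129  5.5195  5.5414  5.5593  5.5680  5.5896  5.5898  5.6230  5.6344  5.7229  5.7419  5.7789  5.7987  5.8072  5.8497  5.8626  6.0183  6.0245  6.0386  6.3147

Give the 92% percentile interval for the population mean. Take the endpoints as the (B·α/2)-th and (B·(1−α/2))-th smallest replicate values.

(4.7249, 6.0245)

α = 0.08; lower rank = 50 × 0.040 = 2; upper rank = 50 × 0.960 = 48.
The 2nd smallest replicate is 4.7249; the 48th is 6.0245.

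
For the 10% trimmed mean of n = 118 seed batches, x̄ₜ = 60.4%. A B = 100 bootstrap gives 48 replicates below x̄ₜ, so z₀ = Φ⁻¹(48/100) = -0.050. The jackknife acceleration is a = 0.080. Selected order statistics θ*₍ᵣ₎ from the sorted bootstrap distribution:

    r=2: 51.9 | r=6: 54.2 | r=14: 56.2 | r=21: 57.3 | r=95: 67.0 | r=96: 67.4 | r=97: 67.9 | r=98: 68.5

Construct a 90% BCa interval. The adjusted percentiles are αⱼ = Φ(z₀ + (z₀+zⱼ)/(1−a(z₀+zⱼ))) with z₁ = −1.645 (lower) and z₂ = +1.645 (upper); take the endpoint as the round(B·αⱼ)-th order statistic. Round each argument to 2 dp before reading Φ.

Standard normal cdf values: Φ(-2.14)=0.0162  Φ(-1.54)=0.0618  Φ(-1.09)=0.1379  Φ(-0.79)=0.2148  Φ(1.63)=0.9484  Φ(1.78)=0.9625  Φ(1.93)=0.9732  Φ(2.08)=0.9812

(54.2, 67.4)

Lower: z₀ + z₁ = -0.050 + (-1.645) = -1.695; 1 − a(z₀+z₁) = 1 − (0.080)(-1.695) = 1.1356; argument = -0.050 + (-1.695)/1.1356 = -1.5426 → -1.54.
α₁ = Φ(-1.54) = 0.0618; rank = round(100 × 0.0618) = 6; θ*₍6₎ = 54.2.
Upper: z₀ + z₂ = 1.595; 1 − a(z₀+z₂) = 0.8724; argument = 1.7783 → 1.78; α₂ = 0.9625; rank = 96; θ*₍96₎ = 67.4.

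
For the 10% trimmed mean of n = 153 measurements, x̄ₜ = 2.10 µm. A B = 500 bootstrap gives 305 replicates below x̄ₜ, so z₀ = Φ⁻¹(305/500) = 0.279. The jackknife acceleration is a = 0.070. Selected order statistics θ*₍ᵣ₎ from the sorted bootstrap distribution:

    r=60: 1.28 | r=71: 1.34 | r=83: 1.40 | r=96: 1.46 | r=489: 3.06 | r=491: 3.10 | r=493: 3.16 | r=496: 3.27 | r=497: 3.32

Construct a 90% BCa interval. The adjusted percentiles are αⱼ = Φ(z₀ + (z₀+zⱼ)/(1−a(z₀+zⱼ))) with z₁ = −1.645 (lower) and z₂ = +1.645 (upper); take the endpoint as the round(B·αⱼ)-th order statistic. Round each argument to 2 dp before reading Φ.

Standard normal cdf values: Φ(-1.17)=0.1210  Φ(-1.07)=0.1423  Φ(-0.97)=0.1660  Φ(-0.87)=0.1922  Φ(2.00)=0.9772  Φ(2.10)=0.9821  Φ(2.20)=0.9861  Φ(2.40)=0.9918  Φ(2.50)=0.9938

(1.40, 3.32)

Lower: z₀ + z₁ = 0.279 + (-1.645) = -1.366; 1 − a(z₀+z₁) = 1 − (0.070)(-1.366) = 1.0956; argument = 0.279 + (-1.366)/1.0956 = -0.9678 → -0.97.
α₁ = Φ(-0.97) = 0.1660; rank = round(500 × 0.1660) = 83; θ*₍83₎ = 1.40.
Upper: z₀ + z₂ = 1.924; 1 − a(z₀+z₂) = 0.8653; argument = 2.5025 → 2.50; α₂ = 0.9938; rank = 497; θ*₍497₎ = 3.32.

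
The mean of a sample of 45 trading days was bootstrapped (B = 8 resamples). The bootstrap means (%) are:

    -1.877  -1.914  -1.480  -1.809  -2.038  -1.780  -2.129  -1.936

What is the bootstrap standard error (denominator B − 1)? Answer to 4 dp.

SE* = 0.1948

Bootstrap SE is the standard deviation of the 8 replicate means.
Mean of replicates: ((-1.877) + (-1.914) + (-1.480) + (-1.809) + (-2.038) + (-1.780) + (-2.129) + (-1.936)) / 8 = -14.96300 / 8 = -1.87037
Sum of squared deviations: (−0.00663)² + (−0.04363)² + (+0.39037)² + (+0.06137)² + (−0.16762)² + (+0.09037)² + (−0.25863)² + (−0.06563)² = 0.26557
Variance = 0.26557 / 7 = 0.03794
SE* = √0.03794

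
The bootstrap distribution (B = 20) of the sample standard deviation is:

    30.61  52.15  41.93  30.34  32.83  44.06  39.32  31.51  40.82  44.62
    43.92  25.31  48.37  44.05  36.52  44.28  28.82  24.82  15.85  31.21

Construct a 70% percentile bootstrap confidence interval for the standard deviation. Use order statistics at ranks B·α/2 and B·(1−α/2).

Sorted replicates: 15.85, 24.82, 25.31, 28.82, 30.34, 30.61, 31.21, 31.51, 32.83, 36.52, 39.32, 40.82, 41.93, 43.92, 44.05, 44.06, 44.28, 44.62, 48.37, 52.15
α = 0.30; lower rank = 20 × 0.150 = 3; upper rank = 20 × 0.850 = 17.
The 3rd smallest replicate is 25.31; the 17th is 44.28.

(25.31, 44.28)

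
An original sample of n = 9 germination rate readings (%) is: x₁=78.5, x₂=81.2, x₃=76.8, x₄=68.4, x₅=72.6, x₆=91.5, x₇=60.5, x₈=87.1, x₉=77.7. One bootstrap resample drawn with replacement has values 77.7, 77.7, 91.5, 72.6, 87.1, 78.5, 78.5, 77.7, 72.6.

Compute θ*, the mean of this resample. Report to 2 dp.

θ* = 79.32

Mean = (77.7 + 77.7 + 91.5 + 72.6 + 87.1 + 78.5 + 78.5 + 77.7 + 72.6) / 9 = 713.90 / 9 = 79.32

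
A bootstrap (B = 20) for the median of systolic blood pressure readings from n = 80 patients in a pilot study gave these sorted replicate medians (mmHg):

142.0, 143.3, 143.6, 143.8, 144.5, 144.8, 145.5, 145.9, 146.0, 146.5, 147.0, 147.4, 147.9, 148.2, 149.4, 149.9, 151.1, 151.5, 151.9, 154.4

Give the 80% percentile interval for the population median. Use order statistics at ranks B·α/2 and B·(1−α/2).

(143.3, 151.5)

α = 0.20; lower rank = 20 × 0.100 = 2; upper rank = 20 × 0.900 = 18.
The 2nd smallest replicate is 143.3; the 18th is 151.5.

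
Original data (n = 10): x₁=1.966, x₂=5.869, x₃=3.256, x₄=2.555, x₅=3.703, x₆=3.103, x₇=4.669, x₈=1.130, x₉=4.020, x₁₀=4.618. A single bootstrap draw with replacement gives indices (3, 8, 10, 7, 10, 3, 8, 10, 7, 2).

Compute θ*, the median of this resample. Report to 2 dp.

Resample values: 3.256, 1.130, 4.618, 4.669, 4.618, 3.256, 1.130, 4.618, 4.669, 5.869.
Sorted: 1.130, 1.130, 3.256, 3.256, 4.618, 4.618, 4.618, 4.669, 4.669, 5.869
Median = average of the two middle values = 4.62

θ* = 4.62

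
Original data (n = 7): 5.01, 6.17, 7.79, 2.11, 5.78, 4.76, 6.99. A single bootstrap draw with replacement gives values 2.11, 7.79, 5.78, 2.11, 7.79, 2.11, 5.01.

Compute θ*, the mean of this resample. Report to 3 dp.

Mean = (2.11 + 7.79 + 5.78 + 2.11 + 7.79 + 2.11 + 5.01) / 7 = 32.700 / 7 = 4.671

θ* = 4.671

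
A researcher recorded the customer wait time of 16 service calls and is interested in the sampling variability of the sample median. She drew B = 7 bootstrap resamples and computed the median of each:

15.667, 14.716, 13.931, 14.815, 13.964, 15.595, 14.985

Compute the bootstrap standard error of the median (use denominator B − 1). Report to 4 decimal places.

SE* = 0.6926

Bootstrap SE is the standard deviation of the 7 replicate medians.
Mean of replicates: (15.667 + 14.716 + 13.931 + 14.815 + 13.964 + 15.595 + 14.985) / 7 = 103.67300 / 7 = 14.81043
Sum of squared deviations: (+0.85657)² + (−0.09443)² + (−0.87943)² + (+0.00457)² + (−0.84643)² + (+0.78457)² + (+0.17457)² = 2.87852
Variance = 2.87852 / 6 = 0.47975
SE* = √0.47975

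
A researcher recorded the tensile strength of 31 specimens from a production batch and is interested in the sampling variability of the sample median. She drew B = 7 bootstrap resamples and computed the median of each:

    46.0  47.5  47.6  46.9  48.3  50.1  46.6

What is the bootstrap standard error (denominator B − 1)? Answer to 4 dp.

Bootstrap SE is the standard deviation of the 7 replicate medians.
Mean of replicates: (46.0 + 47.5 + 47.6 + 46.9 + 48.3 + 50.1 + 46.6) / 7 = 333.00000 / 7 = 47.57143
Sum of squared deviations: (−1.57143)² + (−0.07143)² + (+0.02857)² + (−0.67143)² + (+0.72857)² + (+2.52857)² + (−0.97143)² = 10.79429
Variance = 10.79429 / 6 = 1.79905
SE* = √1.79905

SE* = 1.3413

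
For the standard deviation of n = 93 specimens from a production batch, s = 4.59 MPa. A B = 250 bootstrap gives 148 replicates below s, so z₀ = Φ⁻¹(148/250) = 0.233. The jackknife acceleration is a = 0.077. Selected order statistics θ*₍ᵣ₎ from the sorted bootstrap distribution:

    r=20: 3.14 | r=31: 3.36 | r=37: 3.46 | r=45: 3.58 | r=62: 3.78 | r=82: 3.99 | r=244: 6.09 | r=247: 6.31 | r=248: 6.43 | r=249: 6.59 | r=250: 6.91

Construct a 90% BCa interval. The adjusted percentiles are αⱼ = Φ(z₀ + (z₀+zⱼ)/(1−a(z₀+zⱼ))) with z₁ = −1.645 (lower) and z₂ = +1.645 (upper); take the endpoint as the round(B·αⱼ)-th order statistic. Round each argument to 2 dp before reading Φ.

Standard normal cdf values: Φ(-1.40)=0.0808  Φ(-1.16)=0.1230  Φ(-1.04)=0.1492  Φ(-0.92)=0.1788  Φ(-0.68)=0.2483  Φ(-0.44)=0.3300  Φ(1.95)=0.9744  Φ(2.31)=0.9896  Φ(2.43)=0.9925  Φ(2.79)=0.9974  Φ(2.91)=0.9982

(3.46, 6.43)

Lower: z₀ + z₁ = 0.233 + (-1.645) = -1.412; 1 − a(z₀+z₁) = 1 − (0.077)(-1.412) = 1.1087; argument = 0.233 + (-1.412)/1.1087 = -1.0405 → -1.04.
α₁ = Φ(-1.04) = 0.1492; rank = round(250 × 0.1492) = 37; θ*₍37₎ = 3.46.
Upper: z₀ + z₂ = 1.878; 1 − a(z₀+z₂) = 0.8554; argument = 2.4285 → 2.43; α₂ = 0.9925; rank = 248; θ*₍248₎ = 6.43.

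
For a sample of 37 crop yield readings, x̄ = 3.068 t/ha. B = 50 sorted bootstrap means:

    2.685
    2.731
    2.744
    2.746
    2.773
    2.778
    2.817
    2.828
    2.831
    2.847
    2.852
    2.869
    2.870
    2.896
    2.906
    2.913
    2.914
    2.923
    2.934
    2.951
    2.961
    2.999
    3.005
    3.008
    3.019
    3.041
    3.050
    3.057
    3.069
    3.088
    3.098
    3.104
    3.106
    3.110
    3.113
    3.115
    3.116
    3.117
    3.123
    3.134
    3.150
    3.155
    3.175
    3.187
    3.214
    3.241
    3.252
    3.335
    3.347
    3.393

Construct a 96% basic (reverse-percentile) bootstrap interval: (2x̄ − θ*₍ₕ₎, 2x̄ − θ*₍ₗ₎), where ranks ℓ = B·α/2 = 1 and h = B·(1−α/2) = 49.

(2.789, 3.451)

Percentile endpoints at ranks 1 and 49: θ*₍1₎ = 2.685, θ*₍49₎ = 3.347.
Basic interval reflects these around x̄:
  lower = 2 × 3.068 − 3.347 = 2.789
  upper = 2 × 3.068 − 2.685 = 3.451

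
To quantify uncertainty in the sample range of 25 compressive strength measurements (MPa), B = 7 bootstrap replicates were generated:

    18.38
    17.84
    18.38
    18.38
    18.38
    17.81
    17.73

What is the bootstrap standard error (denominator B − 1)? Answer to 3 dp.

Bootstrap SE is the standard deviation of the 7 replicate ranges.
Mean of replicates: (18.38 + 17.84 + 18.38 + 18.38 + 18.38 + 17.81 + 17.73) / 7 = 126.9000 / 7 = 18.1286
Sum of squared deviations: (+0.2514)² + (−0.2886)² + (+0.2514)² + (+0.2514)² + (+0.2514)² + (−0.3186)² + (−0.3986)² = 0.5965
Variance = 0.5965 / 6 = 0.0994
SE* = √0.0994

SE* = 0.315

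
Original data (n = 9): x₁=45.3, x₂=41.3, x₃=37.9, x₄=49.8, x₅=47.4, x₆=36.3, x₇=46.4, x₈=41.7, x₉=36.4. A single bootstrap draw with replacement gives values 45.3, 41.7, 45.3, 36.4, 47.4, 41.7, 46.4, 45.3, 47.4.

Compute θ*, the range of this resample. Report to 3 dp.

θ* = 11.000

Range = 47.4 − 36.4 = 11.000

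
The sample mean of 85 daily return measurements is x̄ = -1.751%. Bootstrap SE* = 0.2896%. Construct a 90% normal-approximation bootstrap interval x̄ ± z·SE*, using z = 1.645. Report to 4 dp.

Margin = 1.645 × 0.2896 = 0.47639
Interval: -1.751 ± 0.47639

(-2.2274, -1.2746)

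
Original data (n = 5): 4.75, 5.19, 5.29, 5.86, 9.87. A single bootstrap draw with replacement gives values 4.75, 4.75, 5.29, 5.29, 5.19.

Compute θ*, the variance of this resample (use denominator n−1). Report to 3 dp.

θ* = 0.079

Mean = 5.0540; sum of squared deviations = 0.3147
s² = 0.3147 / 4 = 0.0787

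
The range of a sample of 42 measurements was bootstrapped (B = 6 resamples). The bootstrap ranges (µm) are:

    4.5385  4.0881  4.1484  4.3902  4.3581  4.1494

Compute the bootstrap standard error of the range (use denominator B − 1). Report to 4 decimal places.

Bootstrap SE is the standard deviation of the 6 replicate ranges.
Mean of replicates: (4.5385 + 4.0881 + 4.1484 + 4.3902 + 4.3581 + 4.1494) / 6 = 25.67270 / 6 = 4.27878
Sum of squared deviations: (+0.25972)² + (−0.19068)² + (−0.13038)² + (+0.11142)² + (+0.07932)² + (−0.12938)² = 0.15626
Variance = 0.15626 / 5 = 0.03125
SE* = √0.03125

SE* = 0.1768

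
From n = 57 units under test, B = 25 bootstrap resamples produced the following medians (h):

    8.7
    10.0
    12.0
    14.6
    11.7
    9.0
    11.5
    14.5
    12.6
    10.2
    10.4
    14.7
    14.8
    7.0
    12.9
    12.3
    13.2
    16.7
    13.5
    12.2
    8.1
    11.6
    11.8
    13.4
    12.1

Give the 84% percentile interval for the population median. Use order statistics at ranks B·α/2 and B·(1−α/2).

(8.1, 14.7)

Sorted replicates: 7.0, 8.1, 8.7, 9.0, 10.0, 10.2, 10.4, 11.5, 11.6, 11.7, 11.8, 12.0, 12.1, 12.2, 12.3, 12.6, 12.9, 13.2, 13.4, 13.5, 14.5, 14.6, 14.7, 14.8, 16.7
α = 0.16; lower rank = 25 × 0.080 = 2; upper rank = 25 × 0.920 = 23.
The 2nd smallest replicate is 8.1; the 23rd is 14.7.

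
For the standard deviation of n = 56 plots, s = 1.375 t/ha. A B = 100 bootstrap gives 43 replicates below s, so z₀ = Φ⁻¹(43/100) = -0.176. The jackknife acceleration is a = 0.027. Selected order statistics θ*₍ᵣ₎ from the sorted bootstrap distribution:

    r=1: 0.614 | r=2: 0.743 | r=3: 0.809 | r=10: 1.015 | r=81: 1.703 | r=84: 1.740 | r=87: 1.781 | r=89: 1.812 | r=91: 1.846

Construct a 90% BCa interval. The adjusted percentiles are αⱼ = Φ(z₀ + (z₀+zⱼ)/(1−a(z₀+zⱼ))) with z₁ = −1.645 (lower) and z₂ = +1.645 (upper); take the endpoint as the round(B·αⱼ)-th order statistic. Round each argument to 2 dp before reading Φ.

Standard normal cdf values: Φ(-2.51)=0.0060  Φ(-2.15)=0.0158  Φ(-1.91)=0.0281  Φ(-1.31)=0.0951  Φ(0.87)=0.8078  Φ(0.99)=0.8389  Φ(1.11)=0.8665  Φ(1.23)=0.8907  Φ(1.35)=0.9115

Lower: z₀ + z₁ = -0.176 + (-1.645) = -1.821; 1 − a(z₀+z₁) = 1 − (0.027)(-1.821) = 1.0492; argument = -0.176 + (-1.821)/1.0492 = -1.9117 → -1.91.
α₁ = Φ(-1.91) = 0.0281; rank = round(100 × 0.0281) = 3; θ*₍3₎ = 0.809.
Upper: z₀ + z₂ = 1.469; 1 − a(z₀+z₂) = 0.9603; argument = 1.3537 → 1.35; α₂ = 0.9115; rank = 91; θ*₍91₎ = 1.846.

(0.809, 1.846)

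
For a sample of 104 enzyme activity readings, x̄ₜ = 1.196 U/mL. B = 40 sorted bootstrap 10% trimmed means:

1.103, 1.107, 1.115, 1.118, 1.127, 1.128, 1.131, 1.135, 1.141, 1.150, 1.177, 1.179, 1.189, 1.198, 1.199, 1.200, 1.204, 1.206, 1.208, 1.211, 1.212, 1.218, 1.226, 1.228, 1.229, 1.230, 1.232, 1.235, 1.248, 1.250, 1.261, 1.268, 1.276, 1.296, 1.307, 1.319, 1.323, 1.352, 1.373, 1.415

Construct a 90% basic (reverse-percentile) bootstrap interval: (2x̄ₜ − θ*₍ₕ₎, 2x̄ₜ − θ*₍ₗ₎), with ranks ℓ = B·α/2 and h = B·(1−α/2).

(1.040, 1.285)

Percentile endpoints at ranks 2 and 38: θ*₍2₎ = 1.107, θ*₍38₎ = 1.352.
Basic interval reflects these around x̄ₜ:
  lower = 2 × 1.196 − 1.352 = 1.040
  upper = 2 × 1.196 − 1.107 = 1.285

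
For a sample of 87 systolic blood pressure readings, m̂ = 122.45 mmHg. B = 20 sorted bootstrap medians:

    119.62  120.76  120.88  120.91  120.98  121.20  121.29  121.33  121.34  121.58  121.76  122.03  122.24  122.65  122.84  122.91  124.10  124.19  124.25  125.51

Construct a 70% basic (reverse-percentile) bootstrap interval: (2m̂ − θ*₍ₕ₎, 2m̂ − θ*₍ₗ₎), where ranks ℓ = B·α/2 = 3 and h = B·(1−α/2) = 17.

Percentile endpoints at ranks 3 and 17: θ*₍3₎ = 120.88, θ*₍17₎ = 124.10.
Basic interval reflects these around m̂:
  lower = 2 × 122.45 − 124.10 = 120.80
  upper = 2 × 122.45 − 120.88 = 124.02

(120.80, 124.02)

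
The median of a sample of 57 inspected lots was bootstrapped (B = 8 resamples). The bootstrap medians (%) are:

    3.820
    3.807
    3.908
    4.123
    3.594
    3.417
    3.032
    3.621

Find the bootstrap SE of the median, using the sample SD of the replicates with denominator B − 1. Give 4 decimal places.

Bootstrap SE is the standard deviation of the 8 replicate medians.
Mean of replicates: (3.820 + 3.807 + 3.908 + 4.123 + 3.594 + 3.417 + 3.032 + 3.621) / 8 = 29.32200 / 8 = 3.66525
Sum of squared deviations: (+0.15475)² + (+0.14175)² + (+0.24275)² + (+0.45775)² + (−0.07125)² + (−0.24825)² + (−0.63325)² + (−0.04425)² = 0.78217
Variance = 0.78217 / 7 = 0.11174
SE* = √0.11174

SE* = 0.3343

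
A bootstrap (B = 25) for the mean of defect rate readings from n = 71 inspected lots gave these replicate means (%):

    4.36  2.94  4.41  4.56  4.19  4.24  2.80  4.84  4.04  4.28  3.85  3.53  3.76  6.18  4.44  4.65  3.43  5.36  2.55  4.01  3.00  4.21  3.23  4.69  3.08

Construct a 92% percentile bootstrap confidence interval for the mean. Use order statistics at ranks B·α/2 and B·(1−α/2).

(2.55, 5.36)

Sorted replicates: 2.55, 2.80, 2.94, 3.00, 3.08, 3.23, 3.43, 3.53, 3.76, 3.85, 4.01, 4.04, 4.19, 4.21, 4.24, 4.28, 4.36, 4.41, 4.44, 4.56, 4.65, 4.69, 4.84, 5.36, 6.18
α = 0.08; lower rank = 25 × 0.040 = 1; upper rank = 25 × 0.960 = 24.
The 1st smallest replicate is 2.55; the 24th is 5.36.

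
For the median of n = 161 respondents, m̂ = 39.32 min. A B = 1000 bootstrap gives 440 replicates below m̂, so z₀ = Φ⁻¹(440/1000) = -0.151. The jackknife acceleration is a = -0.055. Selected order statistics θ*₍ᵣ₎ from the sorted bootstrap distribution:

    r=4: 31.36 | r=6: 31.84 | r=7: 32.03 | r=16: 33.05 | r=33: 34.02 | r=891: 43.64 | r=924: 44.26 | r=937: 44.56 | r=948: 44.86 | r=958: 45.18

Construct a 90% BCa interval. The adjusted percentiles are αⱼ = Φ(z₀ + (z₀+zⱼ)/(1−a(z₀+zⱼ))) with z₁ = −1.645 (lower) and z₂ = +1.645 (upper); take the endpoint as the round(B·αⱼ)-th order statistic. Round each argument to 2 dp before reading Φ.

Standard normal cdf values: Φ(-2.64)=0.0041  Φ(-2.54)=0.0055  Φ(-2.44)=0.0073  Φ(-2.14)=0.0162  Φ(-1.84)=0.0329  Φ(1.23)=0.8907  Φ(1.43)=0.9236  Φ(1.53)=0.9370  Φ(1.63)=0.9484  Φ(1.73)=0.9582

Lower: z₀ + z₁ = -0.151 + (-1.645) = -1.796; 1 − a(z₀+z₁) = 1 − (-0.055)(-1.796) = 0.9012; argument = -0.151 + (-1.796)/0.9012 = -2.1439 → -2.14.
α₁ = Φ(-2.14) = 0.0162; rank = round(1000 × 0.0162) = 16; θ*₍16₎ = 33.05.
Upper: z₀ + z₂ = 1.494; 1 − a(z₀+z₂) = 1.0822; argument = 1.2296 → 1.23; α₂ = 0.8907; rank = 891; θ*₍891₎ = 43.64.

(33.05, 43.64)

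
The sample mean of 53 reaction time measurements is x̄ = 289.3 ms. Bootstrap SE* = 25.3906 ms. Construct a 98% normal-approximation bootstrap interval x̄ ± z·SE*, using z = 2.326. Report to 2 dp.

Margin = 2.326 × 25.3906 = 59.059
Interval: 289.3 ± 59.059

(230.24, 348.36)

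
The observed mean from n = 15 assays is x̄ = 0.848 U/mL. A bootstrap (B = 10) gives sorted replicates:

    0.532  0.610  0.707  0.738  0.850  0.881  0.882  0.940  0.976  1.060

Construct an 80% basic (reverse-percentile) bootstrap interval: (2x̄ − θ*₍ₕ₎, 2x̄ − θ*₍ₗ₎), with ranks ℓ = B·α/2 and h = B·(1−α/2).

(0.720, 1.164)

Percentile endpoints at ranks 1 and 9: θ*₍1₎ = 0.532, θ*₍9₎ = 0.976.
Basic interval reflects these around x̄:
  lower = 2 × 0.848 − 0.976 = 0.720
  upper = 2 × 0.848 − 0.532 = 1.164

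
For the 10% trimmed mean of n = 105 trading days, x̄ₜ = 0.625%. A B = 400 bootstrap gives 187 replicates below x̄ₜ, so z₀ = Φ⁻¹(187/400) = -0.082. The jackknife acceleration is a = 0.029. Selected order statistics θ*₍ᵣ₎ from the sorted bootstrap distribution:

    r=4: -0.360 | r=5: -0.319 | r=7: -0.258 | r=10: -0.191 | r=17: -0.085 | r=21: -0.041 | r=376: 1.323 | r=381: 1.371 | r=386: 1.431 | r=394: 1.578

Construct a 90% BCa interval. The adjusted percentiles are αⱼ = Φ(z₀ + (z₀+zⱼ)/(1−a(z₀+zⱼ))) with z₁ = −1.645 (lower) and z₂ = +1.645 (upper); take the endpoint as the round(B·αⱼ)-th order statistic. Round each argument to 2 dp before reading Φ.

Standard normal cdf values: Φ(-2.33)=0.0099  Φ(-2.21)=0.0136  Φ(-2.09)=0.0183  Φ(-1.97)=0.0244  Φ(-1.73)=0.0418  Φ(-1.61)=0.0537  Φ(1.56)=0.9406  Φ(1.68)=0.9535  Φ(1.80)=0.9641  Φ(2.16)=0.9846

Lower: z₀ + z₁ = -0.082 + (-1.645) = -1.727; 1 − a(z₀+z₁) = 1 − (0.029)(-1.727) = 1.0501; argument = -0.082 + (-1.727)/1.0501 = -1.7266 → -1.73.
α₁ = Φ(-1.73) = 0.0418; rank = round(400 × 0.0418) = 17; θ*₍17₎ = -0.085.
Upper: z₀ + z₂ = 1.563; 1 − a(z₀+z₂) = 0.9547; argument = 1.5552 → 1.56; α₂ = 0.9406; rank = 376; θ*₍376₎ = 1.323.

(-0.085, 1.323)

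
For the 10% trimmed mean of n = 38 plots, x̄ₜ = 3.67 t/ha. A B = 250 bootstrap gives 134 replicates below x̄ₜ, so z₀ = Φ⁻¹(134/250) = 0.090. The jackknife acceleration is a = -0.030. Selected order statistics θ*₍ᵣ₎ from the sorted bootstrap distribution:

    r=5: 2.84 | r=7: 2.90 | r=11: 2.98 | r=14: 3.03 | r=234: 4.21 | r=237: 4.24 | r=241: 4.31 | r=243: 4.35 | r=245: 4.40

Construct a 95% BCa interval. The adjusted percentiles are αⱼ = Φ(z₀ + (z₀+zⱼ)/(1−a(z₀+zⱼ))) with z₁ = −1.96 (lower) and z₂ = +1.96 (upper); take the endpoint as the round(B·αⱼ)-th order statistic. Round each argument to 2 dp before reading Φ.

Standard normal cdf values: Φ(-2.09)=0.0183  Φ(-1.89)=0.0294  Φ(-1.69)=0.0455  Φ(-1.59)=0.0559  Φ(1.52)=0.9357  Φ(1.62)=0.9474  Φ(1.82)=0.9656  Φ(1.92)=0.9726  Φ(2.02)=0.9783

Lower: z₀ + z₁ = 0.090 + (-1.960) = -1.870; 1 − a(z₀+z₁) = 1 − (-0.030)(-1.870) = 0.9439; argument = 0.090 + (-1.870)/0.9439 = -1.8911 → -1.89.
α₁ = Φ(-1.89) = 0.0294; rank = round(250 × 0.0294) = 7; θ*₍7₎ = 2.90.
Upper: z₀ + z₂ = 2.050; 1 − a(z₀+z₂) = 1.0615; argument = 2.0212 → 2.02; α₂ = 0.9783; rank = 245; θ*₍245₎ = 4.40.

(2.90, 4.40)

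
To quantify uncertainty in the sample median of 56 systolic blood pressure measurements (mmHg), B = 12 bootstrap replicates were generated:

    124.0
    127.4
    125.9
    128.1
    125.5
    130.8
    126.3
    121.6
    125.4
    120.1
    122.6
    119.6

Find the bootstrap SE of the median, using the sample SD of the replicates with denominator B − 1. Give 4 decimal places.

SE* = 3.3412

Bootstrap SE is the standard deviation of the 12 replicate medians.
Mean of replicates: (124.0 + 127.4 + 125.9 + 128.1 + 125.5 + 130.8 + 126.3 + 121.6 + 125.4 + 120.1 + 122.6 + 119.6) / 12 = 1497.30000 / 12 = 124.77500
Sum of squared deviations: (−0.77500)² + (+2.62500)² + (+1.12500)² + (+3.32500)² + (+0.72500)² + (+6.02500)² + (+1.52500)² + (−3.17500)² + (+0.62500)² + (−4.67500)² + (−2.17500)² + (−5.17500)² = 122.80250
Variance = 122.80250 / 11 = 11.16386
SE* = √11.16386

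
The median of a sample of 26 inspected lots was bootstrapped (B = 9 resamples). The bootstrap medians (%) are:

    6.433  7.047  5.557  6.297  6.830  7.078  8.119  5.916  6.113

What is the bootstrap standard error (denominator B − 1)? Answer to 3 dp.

SE* = 0.767

Bootstrap SE is the standard deviation of the 9 replicate medians.
Mean of replicates: (6.433 + 7.047 + 5.557 + 6.297 + 6.830 + 7.078 + 8.119 + 5.916 + 6.113) / 9 = 59.3900 / 9 = 6.5989
Sum of squared deviations: (−0.1659)² + (+0.4481)² + (−1.0419)² + (−0.3019)² + (+0.2311)² + (+0.4791)² + (+1.5201)² + (−0.6829)² + (−0.4859)² = 4.7011
Variance = 4.7011 / 8 = 0.5876
SE* = √0.5876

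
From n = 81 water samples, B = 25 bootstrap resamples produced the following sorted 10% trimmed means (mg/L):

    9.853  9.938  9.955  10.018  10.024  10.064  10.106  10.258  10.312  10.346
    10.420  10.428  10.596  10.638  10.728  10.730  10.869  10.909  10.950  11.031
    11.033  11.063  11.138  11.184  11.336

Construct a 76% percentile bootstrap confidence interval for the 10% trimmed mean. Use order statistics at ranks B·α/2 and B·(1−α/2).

(9.955, 11.063)

α = 0.24; lower rank = 25 × 0.120 = 3; upper rank = 25 × 0.880 = 22.
The 3rd smallest replicate is 9.955; the 22nd is 11.063.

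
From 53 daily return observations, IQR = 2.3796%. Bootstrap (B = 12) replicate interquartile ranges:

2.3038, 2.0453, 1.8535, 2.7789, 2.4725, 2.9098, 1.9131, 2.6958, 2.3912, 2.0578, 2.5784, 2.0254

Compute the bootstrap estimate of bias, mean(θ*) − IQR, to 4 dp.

bias = −0.0441

mean(θ*) = (2.3038 + 2.0453 + 1.8535 + 2.7789 + 2.4725 + 2.9098 + 1.9131 + 2.6958 + 2.3912 + 2.0578 + 2.5784 + 2.0254) / 12 = 2.33546
bias = 2.33546 − 2.3796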